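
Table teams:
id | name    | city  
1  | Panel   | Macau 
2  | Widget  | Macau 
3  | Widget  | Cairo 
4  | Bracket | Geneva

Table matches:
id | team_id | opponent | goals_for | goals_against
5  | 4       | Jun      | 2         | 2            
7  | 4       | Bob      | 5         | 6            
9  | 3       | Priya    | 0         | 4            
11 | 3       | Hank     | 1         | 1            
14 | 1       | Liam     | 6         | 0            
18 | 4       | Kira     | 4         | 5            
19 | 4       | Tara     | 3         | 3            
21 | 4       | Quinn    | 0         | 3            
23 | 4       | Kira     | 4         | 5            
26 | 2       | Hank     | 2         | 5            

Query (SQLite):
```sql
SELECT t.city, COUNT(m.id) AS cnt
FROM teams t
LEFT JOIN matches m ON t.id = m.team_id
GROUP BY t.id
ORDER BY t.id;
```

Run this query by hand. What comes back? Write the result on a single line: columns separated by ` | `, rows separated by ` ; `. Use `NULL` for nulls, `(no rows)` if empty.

Macau | 1 ; Macau | 1 ; Cairo | 2 ; Geneva | 6

LEFT JOIN keeps every teams row; unmatched ones get NULL for matches columns.
Group by teams.id and compute COUNT(m.id). COUNT(col) of an all-NULL group is 0.
  1: ids {14} → COUNT(m.id)=1
  2: ids {26} → COUNT(m.id)=1
  3: ids {9, 11} → COUNT(m.id)=2
  4: ids {5, 7, 18, 19, 21, 23} → COUNT(m.id)=6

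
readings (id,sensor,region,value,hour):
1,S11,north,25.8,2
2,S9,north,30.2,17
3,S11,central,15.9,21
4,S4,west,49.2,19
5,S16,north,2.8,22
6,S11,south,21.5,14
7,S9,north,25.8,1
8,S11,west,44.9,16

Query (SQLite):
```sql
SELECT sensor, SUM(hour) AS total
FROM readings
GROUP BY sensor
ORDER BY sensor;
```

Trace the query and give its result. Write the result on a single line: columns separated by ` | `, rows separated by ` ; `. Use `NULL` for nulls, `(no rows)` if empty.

Partition readings by sensor; compute SUM(hour) within each group.
  S11: ids {1, 3, 6, 8} → SUM(hour)=53
  S16: ids {5} → SUM(hour)=22
  S4: ids {4} → SUM(hour)=19
  S9: ids {2, 7} → SUM(hour)=18

S11 | 53 ; S16 | 22 ; S4 | 19 ; S9 | 18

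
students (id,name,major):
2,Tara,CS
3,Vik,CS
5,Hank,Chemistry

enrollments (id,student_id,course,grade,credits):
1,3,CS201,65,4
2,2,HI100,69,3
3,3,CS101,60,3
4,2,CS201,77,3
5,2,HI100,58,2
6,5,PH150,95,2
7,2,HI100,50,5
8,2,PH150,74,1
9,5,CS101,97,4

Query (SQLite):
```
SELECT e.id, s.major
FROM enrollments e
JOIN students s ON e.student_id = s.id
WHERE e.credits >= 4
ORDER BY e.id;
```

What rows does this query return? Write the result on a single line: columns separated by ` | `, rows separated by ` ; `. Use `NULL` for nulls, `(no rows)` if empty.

1 | CS ; 7 | CS ; 9 | Chemistry

Each enrollments row matches the students row where student_id = students.id.
Then keep rows with e.credits >= 4.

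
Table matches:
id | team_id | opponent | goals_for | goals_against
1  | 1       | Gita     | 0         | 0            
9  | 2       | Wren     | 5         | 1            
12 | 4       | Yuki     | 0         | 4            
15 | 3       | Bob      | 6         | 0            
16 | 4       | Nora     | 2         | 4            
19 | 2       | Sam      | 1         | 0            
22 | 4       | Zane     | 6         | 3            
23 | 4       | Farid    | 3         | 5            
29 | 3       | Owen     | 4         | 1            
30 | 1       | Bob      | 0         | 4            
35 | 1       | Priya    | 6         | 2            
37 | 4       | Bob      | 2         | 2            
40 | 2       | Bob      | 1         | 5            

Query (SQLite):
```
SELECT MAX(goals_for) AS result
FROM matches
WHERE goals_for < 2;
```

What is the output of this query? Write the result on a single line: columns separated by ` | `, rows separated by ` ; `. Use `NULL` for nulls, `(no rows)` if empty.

1

Rows where goals_for < 2 → goals_for values: [0, 0, 1, 0, 1].
MAX of non-NULL values = 1.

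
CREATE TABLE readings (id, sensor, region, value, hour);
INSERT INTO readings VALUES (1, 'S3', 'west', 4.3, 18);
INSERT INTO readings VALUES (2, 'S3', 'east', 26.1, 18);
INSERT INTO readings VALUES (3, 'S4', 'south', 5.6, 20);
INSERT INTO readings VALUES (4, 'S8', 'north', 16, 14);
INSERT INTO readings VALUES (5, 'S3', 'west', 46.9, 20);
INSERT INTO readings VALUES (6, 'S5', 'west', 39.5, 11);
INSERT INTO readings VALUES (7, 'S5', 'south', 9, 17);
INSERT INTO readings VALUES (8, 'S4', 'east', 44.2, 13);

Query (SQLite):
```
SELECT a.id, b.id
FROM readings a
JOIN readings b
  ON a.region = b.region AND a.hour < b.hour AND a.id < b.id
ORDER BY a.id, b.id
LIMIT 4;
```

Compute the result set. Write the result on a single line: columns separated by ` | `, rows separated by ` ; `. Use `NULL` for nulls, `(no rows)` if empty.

Pairs (a,b) with same region, a.hour < b.hour, a.id < b.id.
region groups: east:{2,8} north:{4} south:{3,7} west:{1,5,6}
Ordered by (a.id, b.id); first 4.

1 | 5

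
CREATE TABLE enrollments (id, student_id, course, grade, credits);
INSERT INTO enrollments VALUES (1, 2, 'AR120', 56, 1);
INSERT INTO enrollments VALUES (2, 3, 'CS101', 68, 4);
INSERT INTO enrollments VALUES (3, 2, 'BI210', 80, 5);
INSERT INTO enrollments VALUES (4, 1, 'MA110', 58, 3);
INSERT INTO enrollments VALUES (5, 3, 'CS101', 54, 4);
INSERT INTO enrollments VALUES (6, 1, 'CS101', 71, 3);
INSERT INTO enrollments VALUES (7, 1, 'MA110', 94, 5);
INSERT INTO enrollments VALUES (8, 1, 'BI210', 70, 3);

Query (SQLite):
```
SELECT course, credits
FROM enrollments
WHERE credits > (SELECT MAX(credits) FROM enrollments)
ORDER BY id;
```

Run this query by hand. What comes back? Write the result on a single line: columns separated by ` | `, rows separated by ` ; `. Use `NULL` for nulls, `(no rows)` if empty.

(no rows)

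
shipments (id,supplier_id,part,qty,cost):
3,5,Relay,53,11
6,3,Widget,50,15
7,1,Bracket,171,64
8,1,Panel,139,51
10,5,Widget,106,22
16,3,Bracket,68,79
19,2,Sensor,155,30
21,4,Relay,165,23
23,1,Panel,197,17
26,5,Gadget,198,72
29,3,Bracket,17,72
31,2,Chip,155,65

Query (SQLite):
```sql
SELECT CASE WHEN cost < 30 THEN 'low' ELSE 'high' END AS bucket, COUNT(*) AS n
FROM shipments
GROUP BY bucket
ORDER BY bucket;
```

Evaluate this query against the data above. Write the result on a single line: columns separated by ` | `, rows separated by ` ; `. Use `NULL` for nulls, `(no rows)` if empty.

high | 7 ; low | 5

Bucket rows by cost < 30 → 'low' else 'high'; count each bucket.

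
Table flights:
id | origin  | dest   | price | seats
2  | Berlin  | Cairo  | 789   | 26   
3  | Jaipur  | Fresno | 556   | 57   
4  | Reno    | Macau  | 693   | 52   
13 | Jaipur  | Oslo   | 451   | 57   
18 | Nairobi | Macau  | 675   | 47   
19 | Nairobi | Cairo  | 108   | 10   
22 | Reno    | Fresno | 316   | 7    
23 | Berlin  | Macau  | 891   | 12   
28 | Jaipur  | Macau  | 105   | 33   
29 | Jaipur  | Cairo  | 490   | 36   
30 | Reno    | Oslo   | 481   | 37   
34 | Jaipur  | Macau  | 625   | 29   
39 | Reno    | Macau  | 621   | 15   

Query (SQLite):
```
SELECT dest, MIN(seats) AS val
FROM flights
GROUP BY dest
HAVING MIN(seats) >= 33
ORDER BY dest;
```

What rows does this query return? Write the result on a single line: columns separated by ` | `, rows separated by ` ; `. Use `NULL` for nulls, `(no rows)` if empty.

Oslo | 37

Partition flights by dest; compute MIN(seats) within each group.
HAVING: keep groups where MIN(seats) >= 33.
  Cairo: ids {2, 19, 29} → MIN(seats)=10
  Fresno: ids {3, 22} → MIN(seats)=7
  Macau: ids {4, 18, 23, 28, 34, 39} → MIN(seats)=12
  Oslo: ids {13, 30} → MIN(seats)=37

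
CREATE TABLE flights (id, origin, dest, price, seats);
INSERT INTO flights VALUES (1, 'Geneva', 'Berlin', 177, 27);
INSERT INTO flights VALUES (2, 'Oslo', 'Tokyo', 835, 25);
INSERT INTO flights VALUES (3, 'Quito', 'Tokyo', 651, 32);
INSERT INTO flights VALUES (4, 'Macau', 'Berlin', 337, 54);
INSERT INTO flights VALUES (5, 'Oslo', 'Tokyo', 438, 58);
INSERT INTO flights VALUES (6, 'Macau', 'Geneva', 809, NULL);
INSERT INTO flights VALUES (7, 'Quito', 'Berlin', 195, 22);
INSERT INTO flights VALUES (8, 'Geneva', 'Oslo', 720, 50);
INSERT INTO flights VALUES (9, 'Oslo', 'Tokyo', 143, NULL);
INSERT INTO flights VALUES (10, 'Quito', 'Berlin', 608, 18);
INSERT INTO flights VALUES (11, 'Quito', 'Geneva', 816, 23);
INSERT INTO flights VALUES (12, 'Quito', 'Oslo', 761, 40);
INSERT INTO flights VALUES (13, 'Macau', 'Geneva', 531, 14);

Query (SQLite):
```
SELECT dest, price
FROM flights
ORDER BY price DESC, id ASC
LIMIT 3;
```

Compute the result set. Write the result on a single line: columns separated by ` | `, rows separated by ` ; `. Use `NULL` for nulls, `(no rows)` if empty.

Sort by price desc, tiebreak id asc: (835, id=2), (816, id=11), (809, id=6), (761, id=12), (720, id=8), (651, id=3) …. Take first 3.

Tokyo | 835 ; Geneva | 816 ; Geneva | 809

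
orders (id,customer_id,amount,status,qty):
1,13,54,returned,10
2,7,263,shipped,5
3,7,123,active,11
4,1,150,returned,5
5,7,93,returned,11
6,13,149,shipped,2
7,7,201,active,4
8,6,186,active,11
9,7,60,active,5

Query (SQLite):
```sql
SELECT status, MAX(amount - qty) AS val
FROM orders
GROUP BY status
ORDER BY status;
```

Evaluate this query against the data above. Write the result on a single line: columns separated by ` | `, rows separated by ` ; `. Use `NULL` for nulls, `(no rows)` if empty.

active | 197 ; returned | 145 ; shipped | 258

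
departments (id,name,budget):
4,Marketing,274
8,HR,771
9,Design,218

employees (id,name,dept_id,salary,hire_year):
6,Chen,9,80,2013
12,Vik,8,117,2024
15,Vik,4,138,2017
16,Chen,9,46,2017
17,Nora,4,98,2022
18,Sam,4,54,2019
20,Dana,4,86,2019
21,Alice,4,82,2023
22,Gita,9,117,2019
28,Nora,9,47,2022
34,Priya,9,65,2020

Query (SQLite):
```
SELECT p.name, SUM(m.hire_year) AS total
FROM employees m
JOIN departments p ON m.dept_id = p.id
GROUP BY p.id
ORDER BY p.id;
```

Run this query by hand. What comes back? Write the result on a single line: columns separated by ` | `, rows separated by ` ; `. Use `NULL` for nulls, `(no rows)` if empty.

Marketing | 10100 ; HR | 2024 ; Design | 10091

Join each employees row to its departments via dept_id.
Group joined rows by departments.id; compute SUM(m.hire_year) per group.
  4: ids {15, 17, 18, 20, 21} → SUM(m.hire_year)=10100
  8: ids {12} → SUM(m.hire_year)=2024
  9: ids {6, 16, 22, 28, 34} → SUM(m.hire_year)=10091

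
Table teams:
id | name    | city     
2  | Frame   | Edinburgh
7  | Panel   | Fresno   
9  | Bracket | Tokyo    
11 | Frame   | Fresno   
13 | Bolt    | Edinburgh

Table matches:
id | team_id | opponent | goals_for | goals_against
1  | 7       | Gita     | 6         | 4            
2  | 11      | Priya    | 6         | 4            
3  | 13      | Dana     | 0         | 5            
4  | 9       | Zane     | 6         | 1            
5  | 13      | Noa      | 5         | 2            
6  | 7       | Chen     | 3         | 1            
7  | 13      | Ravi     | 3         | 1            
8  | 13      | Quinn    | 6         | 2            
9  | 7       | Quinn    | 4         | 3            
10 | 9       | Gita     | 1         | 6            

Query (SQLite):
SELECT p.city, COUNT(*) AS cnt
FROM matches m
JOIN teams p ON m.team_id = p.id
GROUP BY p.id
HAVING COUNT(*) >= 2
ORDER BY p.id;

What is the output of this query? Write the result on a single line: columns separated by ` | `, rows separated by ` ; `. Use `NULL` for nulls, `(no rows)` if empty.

Fresno | 3 ; Tokyo | 2 ; Edinburgh | 4

Join each matches row to its teams via team_id.
Group joined rows by teams.id; compute COUNT(*) per group.
HAVING: keep groups with count ≥ 2.
  7: ids {1, 6, 9} → COUNT(*)=3
  9: ids {4, 10} → COUNT(*)=2
  11: ids {2} → COUNT(*)=1
  13: ids {3, 5, 7, 8} → COUNT(*)=4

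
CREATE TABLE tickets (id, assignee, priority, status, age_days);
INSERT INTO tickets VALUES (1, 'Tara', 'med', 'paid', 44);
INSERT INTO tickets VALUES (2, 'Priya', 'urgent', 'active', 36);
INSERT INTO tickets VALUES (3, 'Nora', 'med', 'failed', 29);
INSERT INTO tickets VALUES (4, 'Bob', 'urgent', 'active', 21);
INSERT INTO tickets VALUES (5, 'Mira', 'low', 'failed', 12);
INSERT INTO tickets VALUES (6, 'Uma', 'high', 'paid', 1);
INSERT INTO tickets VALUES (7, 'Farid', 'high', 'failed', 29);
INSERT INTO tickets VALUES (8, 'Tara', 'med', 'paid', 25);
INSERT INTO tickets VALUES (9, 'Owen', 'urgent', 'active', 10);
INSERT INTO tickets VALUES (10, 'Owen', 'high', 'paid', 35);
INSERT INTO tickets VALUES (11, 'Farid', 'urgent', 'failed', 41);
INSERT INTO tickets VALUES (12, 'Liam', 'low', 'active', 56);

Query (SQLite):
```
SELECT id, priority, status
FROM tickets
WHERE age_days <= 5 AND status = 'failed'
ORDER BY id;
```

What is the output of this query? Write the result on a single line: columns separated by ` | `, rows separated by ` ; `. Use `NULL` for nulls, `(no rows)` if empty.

age_days <= 5: ids {6}
status = 'failed': ids {3, 5, 7, 11}
Combine with AND.

(no rows)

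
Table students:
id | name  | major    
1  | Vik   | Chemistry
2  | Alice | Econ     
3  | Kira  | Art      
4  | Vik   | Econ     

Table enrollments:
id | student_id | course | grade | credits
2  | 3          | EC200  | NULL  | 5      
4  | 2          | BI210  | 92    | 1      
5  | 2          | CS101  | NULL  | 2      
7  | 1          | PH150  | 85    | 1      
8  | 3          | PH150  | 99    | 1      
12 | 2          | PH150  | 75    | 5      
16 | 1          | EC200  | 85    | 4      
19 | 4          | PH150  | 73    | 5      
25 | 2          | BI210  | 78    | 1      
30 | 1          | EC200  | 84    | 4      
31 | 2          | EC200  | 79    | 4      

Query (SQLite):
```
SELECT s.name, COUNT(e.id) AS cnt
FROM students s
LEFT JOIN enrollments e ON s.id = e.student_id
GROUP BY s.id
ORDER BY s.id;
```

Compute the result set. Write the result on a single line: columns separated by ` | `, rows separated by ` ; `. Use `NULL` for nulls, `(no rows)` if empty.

Vik | 3 ; Alice | 5 ; Kira | 2 ; Vik | 1

LEFT JOIN keeps every students row; unmatched ones get NULL for enrollments columns.
Group by students.id and compute COUNT(e.id). COUNT(col) of an all-NULL group is 0.
  1: ids {7, 16, 30} → COUNT(e.id)=3
  2: ids {4, 5, 12, 25, 31} → COUNT(e.id)=5
  3: ids {2, 8} → COUNT(e.id)=2
  4: ids {19} → COUNT(e.id)=1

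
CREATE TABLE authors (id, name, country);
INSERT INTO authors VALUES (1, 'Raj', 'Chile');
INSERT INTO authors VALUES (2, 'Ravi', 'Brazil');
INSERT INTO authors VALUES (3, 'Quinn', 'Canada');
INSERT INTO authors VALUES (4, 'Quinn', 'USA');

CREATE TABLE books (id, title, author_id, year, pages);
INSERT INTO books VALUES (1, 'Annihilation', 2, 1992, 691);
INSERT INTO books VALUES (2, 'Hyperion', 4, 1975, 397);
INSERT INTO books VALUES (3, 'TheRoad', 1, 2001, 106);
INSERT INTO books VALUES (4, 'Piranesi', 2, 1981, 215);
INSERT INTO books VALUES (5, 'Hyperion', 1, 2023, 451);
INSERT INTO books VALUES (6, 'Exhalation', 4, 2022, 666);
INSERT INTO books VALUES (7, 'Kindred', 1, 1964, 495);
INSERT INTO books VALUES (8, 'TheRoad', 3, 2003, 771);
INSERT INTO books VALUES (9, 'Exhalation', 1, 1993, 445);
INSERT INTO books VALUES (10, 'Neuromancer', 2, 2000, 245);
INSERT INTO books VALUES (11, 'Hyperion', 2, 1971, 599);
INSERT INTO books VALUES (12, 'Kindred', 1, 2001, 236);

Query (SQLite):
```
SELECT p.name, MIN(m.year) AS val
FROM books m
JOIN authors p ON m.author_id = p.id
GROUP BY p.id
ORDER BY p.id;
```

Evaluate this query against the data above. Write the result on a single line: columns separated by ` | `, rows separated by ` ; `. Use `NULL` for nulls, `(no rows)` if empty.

Raj | 1964 ; Ravi | 1971 ; Quinn | 2003 ; Quinn | 1975

Join each books row to its authors via author_id.
Group joined rows by authors.id; compute MIN(m.year) per group.
  1: ids {3, 5, 7, 9, 12} → MIN(m.year)=1964
  2: ids {1, 4, 10, 11} → MIN(m.year)=1971
  3: ids {8} → MIN(m.year)=2003
  4: ids {2, 6} → MIN(m.year)=1975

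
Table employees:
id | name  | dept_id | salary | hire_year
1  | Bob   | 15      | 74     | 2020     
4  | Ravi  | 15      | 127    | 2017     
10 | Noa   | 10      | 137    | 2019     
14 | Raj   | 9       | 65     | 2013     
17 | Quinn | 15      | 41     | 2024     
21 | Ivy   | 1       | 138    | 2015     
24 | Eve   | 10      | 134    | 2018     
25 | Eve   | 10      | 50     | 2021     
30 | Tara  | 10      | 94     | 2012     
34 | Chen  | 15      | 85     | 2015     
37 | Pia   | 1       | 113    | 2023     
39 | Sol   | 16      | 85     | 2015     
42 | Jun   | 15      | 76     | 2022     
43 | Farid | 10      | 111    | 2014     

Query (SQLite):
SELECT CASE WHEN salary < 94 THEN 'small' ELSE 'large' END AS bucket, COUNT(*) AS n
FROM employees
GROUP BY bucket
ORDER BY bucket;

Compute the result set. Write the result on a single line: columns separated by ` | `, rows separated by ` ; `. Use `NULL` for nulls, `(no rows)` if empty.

Bucket rows by salary < 94 → 'small' else 'large'; count each bucket.

large | 7 ; small | 7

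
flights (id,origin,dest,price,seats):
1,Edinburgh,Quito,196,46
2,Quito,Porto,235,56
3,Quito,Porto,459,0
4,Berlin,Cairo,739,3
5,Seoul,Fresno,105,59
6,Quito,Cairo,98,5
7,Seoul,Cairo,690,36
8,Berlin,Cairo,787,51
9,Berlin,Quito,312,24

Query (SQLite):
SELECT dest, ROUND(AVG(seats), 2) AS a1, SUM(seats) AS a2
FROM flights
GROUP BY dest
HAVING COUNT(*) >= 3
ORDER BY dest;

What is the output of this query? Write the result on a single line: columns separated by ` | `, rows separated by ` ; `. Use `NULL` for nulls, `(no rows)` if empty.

Cairo | 23.75 | 95

Group flights by dest.
Per group compute: ROUND(AVG(seats), 2), SUM(seats).
HAVING: drop groups with fewer than 3 rows.
  Cairo: ids {4, 6, 7, 8} → ROUND(AVG(seats), 2)=23.75, SUM(seats)=95
  Fresno: ids {5} → ROUND(AVG(seats), 2)=59, SUM(seats)=59
  Porto: ids {2, 3} → ROUND(AVG(seats), 2)=28, SUM(seats)=56
  Quito: ids {1, 9} → ROUND(AVG(seats), 2)=35, SUM(seats)=70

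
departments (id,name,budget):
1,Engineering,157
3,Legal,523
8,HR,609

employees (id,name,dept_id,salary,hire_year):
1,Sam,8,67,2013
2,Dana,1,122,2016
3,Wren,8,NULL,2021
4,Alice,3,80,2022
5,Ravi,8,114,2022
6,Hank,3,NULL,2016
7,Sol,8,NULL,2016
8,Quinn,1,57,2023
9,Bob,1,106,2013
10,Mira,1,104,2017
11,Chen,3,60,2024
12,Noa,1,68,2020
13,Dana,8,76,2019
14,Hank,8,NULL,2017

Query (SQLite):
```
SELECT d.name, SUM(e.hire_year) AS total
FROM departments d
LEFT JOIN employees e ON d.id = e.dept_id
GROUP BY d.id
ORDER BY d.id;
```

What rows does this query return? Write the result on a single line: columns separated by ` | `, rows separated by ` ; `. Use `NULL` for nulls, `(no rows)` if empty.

LEFT JOIN keeps every departments row; unmatched ones get NULL for employees columns.
Group by departments.id and compute SUM(e.hire_year). SUM over an all-NULL group is NULL.
  1: ids {2, 8, 9, 10, 12} → SUM(e.hire_year)=10089
  3: ids {4, 6, 11} → SUM(e.hire_year)=6062
  8: ids {1, 3, 5, 7, 13, 14} → SUM(e.hire_year)=12108

Engineering | 10089 ; Legal | 6062 ; HR | 12108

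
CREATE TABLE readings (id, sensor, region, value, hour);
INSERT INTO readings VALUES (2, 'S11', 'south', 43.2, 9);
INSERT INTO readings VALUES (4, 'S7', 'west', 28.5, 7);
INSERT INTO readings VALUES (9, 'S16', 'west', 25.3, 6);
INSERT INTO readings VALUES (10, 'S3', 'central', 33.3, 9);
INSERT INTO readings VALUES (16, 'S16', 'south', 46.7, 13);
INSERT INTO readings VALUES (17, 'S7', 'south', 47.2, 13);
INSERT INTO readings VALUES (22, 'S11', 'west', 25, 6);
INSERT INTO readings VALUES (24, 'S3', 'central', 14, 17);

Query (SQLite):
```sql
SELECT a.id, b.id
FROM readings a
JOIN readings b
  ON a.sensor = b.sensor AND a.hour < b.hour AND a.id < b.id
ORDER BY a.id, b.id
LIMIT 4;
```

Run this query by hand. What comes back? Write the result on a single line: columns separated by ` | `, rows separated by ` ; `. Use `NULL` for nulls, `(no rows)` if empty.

4 | 17 ; 9 | 16 ; 10 | 24

Pairs (a,b) with same sensor, a.hour < b.hour, a.id < b.id.
sensor groups: S11:{2,22} S16:{9,16} S3:{10,24} S7:{4,17}
Ordered by (a.id, b.id); first 4.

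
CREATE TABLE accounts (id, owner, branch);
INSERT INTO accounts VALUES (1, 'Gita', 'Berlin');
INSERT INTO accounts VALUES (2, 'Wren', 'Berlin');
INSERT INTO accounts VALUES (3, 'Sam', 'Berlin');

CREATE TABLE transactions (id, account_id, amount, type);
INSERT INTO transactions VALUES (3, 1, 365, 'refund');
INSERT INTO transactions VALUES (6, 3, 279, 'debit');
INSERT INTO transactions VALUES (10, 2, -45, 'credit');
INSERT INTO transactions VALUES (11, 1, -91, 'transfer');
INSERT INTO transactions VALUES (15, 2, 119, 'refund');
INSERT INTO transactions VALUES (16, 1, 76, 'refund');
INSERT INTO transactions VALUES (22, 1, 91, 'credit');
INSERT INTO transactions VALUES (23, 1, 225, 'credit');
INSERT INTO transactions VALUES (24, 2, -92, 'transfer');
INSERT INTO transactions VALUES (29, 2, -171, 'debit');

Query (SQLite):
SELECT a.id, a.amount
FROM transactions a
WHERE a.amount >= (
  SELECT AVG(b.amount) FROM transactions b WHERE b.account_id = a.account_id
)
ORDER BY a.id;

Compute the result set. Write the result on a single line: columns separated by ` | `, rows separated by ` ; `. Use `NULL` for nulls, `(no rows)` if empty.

For each transactions row a, compute AVG(amount) over rows sharing a.account_id.
Keep row a if a.amount >= that per-group AVG.
  account_id=1: AVG(amount) = 133.2
  account_id=2: AVG(amount) = -47.25
  account_id=3: AVG(amount) = 279.0

3 | 365 ; 6 | 279 ; 10 | -45 ; 15 | 119 ; 23 | 225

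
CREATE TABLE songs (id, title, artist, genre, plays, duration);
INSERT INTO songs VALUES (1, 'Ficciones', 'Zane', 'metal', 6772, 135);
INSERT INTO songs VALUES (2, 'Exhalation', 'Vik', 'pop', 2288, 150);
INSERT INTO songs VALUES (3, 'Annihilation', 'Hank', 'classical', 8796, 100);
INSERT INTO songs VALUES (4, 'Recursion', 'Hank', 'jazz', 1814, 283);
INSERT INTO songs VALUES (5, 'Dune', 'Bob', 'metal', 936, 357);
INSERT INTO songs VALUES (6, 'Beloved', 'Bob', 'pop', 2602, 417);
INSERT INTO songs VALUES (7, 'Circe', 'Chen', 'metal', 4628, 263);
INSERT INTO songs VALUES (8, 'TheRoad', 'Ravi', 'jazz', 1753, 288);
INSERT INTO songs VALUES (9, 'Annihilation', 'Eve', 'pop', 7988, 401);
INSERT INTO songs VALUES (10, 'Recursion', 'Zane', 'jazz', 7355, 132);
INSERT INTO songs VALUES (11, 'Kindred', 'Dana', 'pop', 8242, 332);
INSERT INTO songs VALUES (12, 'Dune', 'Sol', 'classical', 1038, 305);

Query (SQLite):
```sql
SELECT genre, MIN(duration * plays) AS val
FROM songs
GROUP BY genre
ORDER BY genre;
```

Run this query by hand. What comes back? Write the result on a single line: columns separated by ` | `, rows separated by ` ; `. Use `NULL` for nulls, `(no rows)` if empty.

classical | 316590 ; jazz | 504864 ; metal | 334152 ; pop | 343200

For each row compute duration * plays.
Group by genre; take MIN of the expression per group.
  classical: ids {3, 12} → MIN(duration * plays)=316590
  jazz: ids {4, 8, 10} → MIN(duration * plays)=504864
  metal: ids {1, 5, 7} → MIN(duration * plays)=334152
  pop: ids {2, 6, 9, 11} → MIN(duration * plays)=343200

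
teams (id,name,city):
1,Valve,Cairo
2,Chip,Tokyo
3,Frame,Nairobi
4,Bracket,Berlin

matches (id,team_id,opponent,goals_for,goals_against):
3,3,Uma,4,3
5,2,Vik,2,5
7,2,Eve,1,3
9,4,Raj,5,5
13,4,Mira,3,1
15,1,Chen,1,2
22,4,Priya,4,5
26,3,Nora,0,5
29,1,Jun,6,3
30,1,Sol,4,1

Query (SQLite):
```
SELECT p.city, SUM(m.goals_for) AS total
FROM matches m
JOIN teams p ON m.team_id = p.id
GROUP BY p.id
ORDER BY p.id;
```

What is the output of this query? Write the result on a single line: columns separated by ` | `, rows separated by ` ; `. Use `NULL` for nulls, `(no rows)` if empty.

Cairo | 11 ; Tokyo | 3 ; Nairobi | 4 ; Berlin | 12

Join each matches row to its teams via team_id.
Group joined rows by teams.id; compute SUM(m.goals_for) per group.
  1: ids {15, 29, 30} → SUM(m.goals_for)=11
  2: ids {5, 7} → SUM(m.goals_for)=3
  3: ids {3, 26} → SUM(m.goals_for)=4
  4: ids {9, 13, 22} → SUM(m.goals_for)=12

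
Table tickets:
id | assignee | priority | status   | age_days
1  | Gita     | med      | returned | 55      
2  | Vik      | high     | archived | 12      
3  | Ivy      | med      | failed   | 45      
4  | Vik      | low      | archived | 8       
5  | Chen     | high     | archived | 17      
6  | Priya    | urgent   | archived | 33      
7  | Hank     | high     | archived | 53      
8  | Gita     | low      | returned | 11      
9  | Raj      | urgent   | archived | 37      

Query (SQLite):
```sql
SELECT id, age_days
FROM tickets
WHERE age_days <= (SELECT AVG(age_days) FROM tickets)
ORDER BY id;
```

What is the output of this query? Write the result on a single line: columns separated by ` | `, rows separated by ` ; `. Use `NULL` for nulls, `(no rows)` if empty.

2 | 12 ; 4 | 8 ; 5 | 17 ; 8 | 11

Scalar subquery: AVG(age_days) over all tickets rows = 30.111111 (≈; comparison uses full precision).
Keep rows where age_days <= that value.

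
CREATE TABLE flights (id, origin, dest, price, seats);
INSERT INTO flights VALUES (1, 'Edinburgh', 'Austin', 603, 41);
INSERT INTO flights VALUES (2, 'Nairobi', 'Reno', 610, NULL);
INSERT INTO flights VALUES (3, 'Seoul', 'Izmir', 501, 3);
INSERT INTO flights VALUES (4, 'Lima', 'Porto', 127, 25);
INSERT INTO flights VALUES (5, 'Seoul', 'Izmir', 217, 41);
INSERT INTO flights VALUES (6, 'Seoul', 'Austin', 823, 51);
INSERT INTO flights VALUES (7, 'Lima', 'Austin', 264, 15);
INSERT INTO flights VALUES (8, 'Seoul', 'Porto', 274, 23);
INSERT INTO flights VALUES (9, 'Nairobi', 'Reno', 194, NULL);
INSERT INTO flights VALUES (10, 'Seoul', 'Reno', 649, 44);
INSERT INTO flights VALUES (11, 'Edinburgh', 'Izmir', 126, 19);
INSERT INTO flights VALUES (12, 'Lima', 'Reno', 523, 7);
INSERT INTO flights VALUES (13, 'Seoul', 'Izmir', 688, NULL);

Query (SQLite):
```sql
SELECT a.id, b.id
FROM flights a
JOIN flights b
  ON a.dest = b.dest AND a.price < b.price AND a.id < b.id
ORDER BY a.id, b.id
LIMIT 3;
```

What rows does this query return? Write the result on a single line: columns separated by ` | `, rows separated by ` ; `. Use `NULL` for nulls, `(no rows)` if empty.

Pairs (a,b) with same dest, a.price < b.price, a.id < b.id.
dest groups: Austin:{1,6,7} Izmir:{3,5,11,13} Porto:{4,8} Reno:{2,9,10,12}
Ordered by (a.id, b.id); first 3.

1 | 6 ; 2 | 10 ; 3 | 13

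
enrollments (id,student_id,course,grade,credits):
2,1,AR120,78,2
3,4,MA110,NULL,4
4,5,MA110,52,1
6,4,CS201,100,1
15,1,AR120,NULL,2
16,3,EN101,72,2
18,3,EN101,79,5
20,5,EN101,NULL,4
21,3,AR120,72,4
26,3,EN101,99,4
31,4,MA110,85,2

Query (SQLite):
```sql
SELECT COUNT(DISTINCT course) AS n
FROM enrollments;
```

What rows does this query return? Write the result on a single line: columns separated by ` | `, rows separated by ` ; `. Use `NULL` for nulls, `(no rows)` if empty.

Count distinct non-NULL course values.

4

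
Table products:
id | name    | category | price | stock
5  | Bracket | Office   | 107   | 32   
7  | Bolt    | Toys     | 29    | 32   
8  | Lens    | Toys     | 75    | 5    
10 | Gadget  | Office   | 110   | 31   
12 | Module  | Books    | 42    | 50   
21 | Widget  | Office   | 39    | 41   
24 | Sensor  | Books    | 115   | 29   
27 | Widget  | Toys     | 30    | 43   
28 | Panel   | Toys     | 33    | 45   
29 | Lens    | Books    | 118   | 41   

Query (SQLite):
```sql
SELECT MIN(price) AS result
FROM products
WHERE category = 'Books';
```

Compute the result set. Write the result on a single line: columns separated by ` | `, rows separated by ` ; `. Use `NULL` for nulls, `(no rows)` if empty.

42

Rows where category='Books' → price values: [42, 115, 118].
MIN of non-NULL values = 42.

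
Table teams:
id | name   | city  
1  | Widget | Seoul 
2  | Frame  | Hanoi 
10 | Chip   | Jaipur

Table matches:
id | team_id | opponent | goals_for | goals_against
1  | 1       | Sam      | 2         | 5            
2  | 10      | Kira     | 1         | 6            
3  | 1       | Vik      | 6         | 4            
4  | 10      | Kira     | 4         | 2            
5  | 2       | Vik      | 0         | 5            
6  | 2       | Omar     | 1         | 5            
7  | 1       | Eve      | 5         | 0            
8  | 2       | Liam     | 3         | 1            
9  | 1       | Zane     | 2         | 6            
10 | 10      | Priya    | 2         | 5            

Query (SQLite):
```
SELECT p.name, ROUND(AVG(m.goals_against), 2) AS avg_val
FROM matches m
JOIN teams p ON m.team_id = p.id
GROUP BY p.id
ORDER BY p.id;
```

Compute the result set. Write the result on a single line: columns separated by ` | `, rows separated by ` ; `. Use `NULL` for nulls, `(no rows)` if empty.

Widget | 3.75 ; Frame | 3.67 ; Chip | 4.33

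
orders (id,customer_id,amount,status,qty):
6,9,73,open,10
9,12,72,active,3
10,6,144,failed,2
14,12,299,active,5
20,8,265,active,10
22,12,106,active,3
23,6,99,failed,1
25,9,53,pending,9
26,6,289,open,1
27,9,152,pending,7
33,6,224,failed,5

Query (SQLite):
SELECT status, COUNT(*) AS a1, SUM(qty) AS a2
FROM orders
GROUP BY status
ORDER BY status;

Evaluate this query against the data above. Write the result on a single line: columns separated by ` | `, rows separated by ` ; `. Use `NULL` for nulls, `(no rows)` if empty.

Group orders by status.
Per group compute: COUNT(*), SUM(qty).
  active: ids {9, 14, 20, 22} → COUNT(*)=4, SUM(qty)=21
  failed: ids {10, 23, 33} → COUNT(*)=3, SUM(qty)=8
  open: ids {6, 26} → COUNT(*)=2, SUM(qty)=11
  pending: ids {25, 27} → COUNT(*)=2, SUM(qty)=16

active | 4 | 21 ; failed | 3 | 8 ; open | 2 | 11 ; pending | 2 | 16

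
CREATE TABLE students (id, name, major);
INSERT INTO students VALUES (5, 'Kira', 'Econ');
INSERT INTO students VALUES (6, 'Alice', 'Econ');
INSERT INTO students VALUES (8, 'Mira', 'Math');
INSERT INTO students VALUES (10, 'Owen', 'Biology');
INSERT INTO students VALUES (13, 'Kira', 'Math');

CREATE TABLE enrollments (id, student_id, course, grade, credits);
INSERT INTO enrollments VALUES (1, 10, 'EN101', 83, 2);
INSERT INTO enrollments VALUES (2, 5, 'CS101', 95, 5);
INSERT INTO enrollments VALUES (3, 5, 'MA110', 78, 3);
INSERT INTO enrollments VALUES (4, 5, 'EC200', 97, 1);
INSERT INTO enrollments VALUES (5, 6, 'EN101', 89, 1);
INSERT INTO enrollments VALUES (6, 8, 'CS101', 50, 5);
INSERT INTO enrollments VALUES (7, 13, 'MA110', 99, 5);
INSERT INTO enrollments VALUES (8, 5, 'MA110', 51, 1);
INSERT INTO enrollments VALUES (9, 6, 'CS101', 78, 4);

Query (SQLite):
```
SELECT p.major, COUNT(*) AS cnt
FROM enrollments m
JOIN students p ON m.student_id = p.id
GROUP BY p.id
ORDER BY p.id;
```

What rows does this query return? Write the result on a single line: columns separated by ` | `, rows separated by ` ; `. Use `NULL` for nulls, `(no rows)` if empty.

Econ | 4 ; Econ | 2 ; Math | 1 ; Biology | 1 ; Math | 1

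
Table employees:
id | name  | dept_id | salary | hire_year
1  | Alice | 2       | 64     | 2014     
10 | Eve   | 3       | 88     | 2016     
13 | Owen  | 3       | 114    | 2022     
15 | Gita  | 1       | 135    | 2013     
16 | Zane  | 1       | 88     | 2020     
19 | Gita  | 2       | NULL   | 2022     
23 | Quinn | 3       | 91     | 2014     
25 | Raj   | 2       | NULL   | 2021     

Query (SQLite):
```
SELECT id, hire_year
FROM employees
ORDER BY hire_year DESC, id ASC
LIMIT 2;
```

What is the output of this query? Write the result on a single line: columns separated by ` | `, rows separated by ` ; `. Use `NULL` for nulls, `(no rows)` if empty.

Sort by hire_year desc, tiebreak id asc: (2022, id=13), (2022, id=19), (2021, id=25), (2020, id=16), (2016, id=10) …. Take first 2.

13 | 2022 ; 19 | 2022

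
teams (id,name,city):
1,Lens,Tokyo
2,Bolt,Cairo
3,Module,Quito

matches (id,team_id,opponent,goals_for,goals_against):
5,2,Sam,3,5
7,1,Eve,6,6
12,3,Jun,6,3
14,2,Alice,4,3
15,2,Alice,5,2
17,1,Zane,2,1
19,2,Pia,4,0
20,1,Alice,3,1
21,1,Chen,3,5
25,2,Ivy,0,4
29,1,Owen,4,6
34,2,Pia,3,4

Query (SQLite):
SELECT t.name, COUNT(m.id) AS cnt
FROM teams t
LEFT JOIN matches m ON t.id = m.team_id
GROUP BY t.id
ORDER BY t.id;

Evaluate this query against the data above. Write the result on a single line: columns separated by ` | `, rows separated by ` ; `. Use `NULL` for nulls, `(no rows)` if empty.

Lens | 5 ; Bolt | 6 ; Module | 1

LEFT JOIN keeps every teams row; unmatched ones get NULL for matches columns.
Group by teams.id and compute COUNT(m.id). COUNT(col) of an all-NULL group is 0.
  1: ids {7, 17, 20, 21, 29} → COUNT(m.id)=5
  2: ids {5, 14, 15, 19, 25, 34} → COUNT(m.id)=6
  3: ids {12} → COUNT(m.id)=1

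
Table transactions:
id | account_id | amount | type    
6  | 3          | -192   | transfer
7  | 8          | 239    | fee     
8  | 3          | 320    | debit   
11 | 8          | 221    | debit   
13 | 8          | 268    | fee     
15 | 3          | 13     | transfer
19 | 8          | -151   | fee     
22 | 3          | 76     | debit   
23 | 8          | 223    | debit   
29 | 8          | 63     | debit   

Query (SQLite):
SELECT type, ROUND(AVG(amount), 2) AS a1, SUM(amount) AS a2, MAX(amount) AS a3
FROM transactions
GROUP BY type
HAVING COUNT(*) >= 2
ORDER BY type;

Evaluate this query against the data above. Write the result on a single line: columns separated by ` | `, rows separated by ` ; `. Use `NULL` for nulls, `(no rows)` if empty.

Group transactions by type.
Per group compute: ROUND(AVG(amount), 2), SUM(amount), MAX(amount).
HAVING: drop groups with fewer than 2 rows.
  debit: ids {8, 11, 22, 23, 29} → ROUND(AVG(amount), 2)=180.6, SUM(amount)=903, MAX(amount)=320
  fee: ids {7, 13, 19} → ROUND(AVG(amount), 2)=118.67, SUM(amount)=356, MAX(amount)=268
  transfer: ids {6, 15} → ROUND(AVG(amount), 2)=-89.5, SUM(amount)=-179, MAX(amount)=13

debit | 180.6 | 903 | 320 ; fee | 118.67 | 356 | 268 ; transfer | -89.5 | -179 | 13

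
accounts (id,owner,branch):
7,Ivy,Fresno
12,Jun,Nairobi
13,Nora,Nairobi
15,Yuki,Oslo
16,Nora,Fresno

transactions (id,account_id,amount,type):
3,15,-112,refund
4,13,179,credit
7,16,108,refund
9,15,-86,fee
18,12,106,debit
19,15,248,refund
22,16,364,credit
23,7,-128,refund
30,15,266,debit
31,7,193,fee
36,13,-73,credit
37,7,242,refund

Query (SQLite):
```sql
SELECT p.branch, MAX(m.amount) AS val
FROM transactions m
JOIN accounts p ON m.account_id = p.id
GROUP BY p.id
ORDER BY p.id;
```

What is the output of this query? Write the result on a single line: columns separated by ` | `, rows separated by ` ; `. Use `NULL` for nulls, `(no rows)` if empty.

Join each transactions row to its accounts via account_id.
Group joined rows by accounts.id; compute MAX(m.amount) per group.
  7: ids {23, 31, 37} → MAX(m.amount)=242
  12: ids {18} → MAX(m.amount)=106
  13: ids {4, 36} → MAX(m.amount)=179
  15: ids {3, 9, 19, 30} → MAX(m.amount)=266
  16: ids {7, 22} → MAX(m.amount)=364

Fresno | 242 ; Nairobi | 106 ; Nairobi | 179 ; Oslo | 266 ; Fresno | 364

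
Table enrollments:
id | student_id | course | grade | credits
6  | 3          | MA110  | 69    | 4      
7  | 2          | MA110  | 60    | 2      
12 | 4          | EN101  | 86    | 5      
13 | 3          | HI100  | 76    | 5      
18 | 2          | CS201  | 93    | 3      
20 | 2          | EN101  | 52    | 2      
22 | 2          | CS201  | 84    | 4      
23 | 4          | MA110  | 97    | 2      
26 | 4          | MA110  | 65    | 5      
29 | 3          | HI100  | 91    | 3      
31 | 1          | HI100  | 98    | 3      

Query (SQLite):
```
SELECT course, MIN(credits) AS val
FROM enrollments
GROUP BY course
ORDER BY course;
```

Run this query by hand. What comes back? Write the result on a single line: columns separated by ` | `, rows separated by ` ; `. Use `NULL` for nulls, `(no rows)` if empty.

Partition enrollments by course; compute MIN(credits) within each group.
  CS201: ids {18, 22} → MIN(credits)=3
  EN101: ids {12, 20} → MIN(credits)=2
  HI100: ids {13, 29, 31} → MIN(credits)=3
  MA110: ids {6, 7, 23, 26} → MIN(credits)=2

CS201 | 3 ; EN101 | 2 ; HI100 | 3 ; MA110 | 2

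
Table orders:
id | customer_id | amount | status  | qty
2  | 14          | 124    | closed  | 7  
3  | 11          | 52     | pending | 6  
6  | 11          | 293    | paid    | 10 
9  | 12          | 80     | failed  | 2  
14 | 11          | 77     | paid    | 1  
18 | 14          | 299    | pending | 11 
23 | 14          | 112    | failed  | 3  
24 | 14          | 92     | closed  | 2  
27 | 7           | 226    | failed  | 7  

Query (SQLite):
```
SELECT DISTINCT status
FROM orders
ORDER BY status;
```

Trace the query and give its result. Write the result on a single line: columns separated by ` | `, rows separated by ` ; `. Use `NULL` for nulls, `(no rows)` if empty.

closed ; failed ; paid ; pending

Collect distinct status values from orders.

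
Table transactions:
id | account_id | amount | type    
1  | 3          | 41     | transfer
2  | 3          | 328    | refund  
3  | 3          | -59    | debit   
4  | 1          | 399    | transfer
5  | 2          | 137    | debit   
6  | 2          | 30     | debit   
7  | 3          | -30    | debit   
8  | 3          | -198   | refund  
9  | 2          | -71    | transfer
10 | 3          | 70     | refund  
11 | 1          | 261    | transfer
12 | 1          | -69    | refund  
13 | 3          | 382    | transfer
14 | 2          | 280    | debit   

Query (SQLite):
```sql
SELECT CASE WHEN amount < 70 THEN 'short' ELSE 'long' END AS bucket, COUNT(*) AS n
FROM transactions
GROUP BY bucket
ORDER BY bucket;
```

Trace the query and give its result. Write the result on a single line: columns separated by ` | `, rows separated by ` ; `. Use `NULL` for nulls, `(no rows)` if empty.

long | 7 ; short | 7

Bucket rows by amount < 70 → 'short' else 'long'; count each bucket.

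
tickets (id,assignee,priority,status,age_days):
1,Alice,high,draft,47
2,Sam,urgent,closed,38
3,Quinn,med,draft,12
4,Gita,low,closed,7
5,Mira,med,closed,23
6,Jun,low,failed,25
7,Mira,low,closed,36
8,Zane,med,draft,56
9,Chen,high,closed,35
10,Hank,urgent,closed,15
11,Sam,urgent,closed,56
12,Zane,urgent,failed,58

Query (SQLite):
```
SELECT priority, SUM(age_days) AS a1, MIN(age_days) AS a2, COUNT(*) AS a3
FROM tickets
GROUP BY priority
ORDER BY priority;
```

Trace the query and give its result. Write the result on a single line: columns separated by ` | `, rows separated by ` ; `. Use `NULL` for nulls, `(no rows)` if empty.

high | 82 | 35 | 2 ; low | 68 | 7 | 3 ; med | 91 | 12 | 3 ; urgent | 167 | 15 | 4

Group tickets by priority.
Per group compute: SUM(age_days), MIN(age_days), COUNT(*).
  high: ids {1, 9} → SUM(age_days)=82, MIN(age_days)=35, COUNT(*)=2
  low: ids {4, 6, 7} → SUM(age_days)=68, MIN(age_days)=7, COUNT(*)=3
  med: ids {3, 5, 8} → SUM(age_days)=91, MIN(age_days)=12, COUNT(*)=3
  urgent: ids {2, 10, 11, 12} → SUM(age_days)=167, MIN(age_days)=15, COUNT(*)=4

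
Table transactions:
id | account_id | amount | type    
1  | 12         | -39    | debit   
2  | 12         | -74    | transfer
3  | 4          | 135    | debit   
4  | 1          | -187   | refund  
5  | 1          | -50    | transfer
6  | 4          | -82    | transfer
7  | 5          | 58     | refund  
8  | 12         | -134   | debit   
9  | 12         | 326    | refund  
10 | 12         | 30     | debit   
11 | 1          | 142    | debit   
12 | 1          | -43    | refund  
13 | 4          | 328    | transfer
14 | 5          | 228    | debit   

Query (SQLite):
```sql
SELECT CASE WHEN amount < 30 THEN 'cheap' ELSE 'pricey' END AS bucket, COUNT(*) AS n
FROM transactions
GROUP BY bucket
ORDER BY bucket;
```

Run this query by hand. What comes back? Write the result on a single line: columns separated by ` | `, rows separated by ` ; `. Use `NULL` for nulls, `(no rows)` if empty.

Bucket rows by amount < 30 → 'cheap' else 'pricey'; count each bucket.

cheap | 7 ; pricey | 7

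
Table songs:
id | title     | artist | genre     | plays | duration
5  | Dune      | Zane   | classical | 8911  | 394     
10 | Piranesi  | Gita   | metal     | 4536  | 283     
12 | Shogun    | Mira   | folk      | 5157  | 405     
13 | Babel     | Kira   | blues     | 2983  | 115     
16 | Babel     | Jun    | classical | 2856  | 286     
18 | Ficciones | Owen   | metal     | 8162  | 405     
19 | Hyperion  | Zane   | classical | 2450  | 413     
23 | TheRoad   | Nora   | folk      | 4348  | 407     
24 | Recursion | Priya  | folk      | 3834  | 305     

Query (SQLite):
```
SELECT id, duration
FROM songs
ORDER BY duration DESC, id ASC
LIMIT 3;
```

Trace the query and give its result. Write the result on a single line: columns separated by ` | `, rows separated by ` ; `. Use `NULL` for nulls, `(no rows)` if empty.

Sort by duration desc, tiebreak id asc: (413, id=19), (407, id=23), (405, id=12), (405, id=18), (394, id=5), (305, id=24) …. Take first 3.

19 | 413 ; 23 | 407 ; 12 | 405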